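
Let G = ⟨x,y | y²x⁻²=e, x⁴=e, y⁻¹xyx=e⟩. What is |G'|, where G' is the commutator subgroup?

G' = [G, G] is generated by all commutators. The generator-pair commutators are: [x, y] = x².
The subgroup they normally generate is {e, x²}, of order 2.
Check: |G/G'| = 8/2 = 4 is the order of the abelianisation.

Answer: 2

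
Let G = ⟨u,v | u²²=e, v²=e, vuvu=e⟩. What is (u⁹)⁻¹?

The order of (u⁹) is 22 (smallest k with (u⁹)ᵏ = e), so (u⁹)⁻¹ = (u⁹)²¹ = u¹³.
Check: (u⁹) · (u¹³) → (u⁹) · u¹³ = e, giving e as required.

Answer: u¹³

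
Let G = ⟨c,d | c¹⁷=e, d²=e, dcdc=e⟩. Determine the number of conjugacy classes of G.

The conjugacy classes (representative and size) are:
  [e] (size 1), [c¹⁶] (size 2), [c²] (size 2), [c³] (size 2), [c¹³] (size 2), [c¹²] (size 2), [c⁶] (size 2), [c¹⁰] (size 2), [c⁹] (size 2), [c⁷d] (size 17).
Class equation: 1 + 2 + 2 + 2 + 2 + 2 + 2 + 2 + 2 + 17 = 34 = |G|. So G has 10 conjugacy classes.

Answer: 10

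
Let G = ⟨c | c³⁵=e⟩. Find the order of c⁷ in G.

Compute successive powers until reaching e:
  (c⁷)¹ = c⁷, (c⁷)² = c¹⁴, (c⁷)³ = c²¹, (c⁷)⁴ = c²⁸, (c⁷)⁵ = e.
The smallest positive k with (c⁷)ᵏ = e is 5.

Answer: 5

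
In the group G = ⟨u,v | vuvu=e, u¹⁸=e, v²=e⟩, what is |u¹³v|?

Compute successive powers until reaching e:
  (u¹³v)¹ = u¹³v, (u¹³v)² = e.
The smallest positive k with (u¹³v)ᵏ = e is 2.

Answer: 2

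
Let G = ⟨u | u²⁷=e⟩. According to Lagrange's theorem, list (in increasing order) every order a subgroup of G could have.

|G| = 27 = 3³. By Lagrange's theorem the order of any subgroup divides 27; the divisors of 27 are 1, 3, 9, 27.

Answer: 1, 3, 9, 27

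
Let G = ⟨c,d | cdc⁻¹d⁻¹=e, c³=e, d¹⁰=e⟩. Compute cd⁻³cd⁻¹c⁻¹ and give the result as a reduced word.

Multiply left to right, reducing at each step:
  c · d⁻³ = cd⁷
  (cd⁷) · c = c²d⁷
  (c²d⁷) · d⁻¹ = c²d⁶
  (c²d⁶) · c⁻¹ = cd⁶

Answer: cd⁶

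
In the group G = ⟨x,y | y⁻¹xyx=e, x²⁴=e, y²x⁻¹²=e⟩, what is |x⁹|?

Compute successive powers until reaching e:
  (x⁹)¹ = x⁹, (x⁹)² = x¹⁸, (x⁹)³ = x³, (x⁹)⁴ = x¹², (x⁹)⁵ = x²¹, (x⁹)⁶ = x⁶, (x⁹)⁷ = x¹⁵, (x⁹)⁸ = e.
The smallest positive k with (x⁹)ᵏ = e is 8.

Answer: 8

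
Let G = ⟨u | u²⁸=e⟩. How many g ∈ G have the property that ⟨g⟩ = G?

G is cyclic of order 28. An element generates G iff its order is 28, and a cyclic group of order 28 has exactly φ(28) = 12 such elements.

Answer: 12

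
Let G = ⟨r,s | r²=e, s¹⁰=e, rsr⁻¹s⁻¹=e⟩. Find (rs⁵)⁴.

Compute successive powers of (rs⁵), reducing at each step:
  (rs⁵)²: (rs⁵) · r = s⁵;   (s⁵) · s⁵ = e
  (rs⁵)³: e · r = r;   r · s⁵ = rs⁵
  (rs⁵)⁴: (rs⁵) · r = s⁵;   (s⁵) · s⁵ = e

Answer: e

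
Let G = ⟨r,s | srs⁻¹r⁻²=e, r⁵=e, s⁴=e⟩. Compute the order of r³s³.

Compute successive powers until reaching e:
  (r³s³)¹ = r³s³, (r³s³)² = r²s², (r³s³)³ = r⁴s, (r³s³)⁴ = e.
The smallest positive k with (r³s³)ᵏ = e is 4.

Answer: 4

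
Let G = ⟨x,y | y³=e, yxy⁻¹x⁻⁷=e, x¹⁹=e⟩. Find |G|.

Enumerate words in the generators, reducing via the relations: the distinct elements are
  {e, x, y, xy, x², x³, x⁴, x⁵, x⁶, x⁷, x⁸, x⁹, y², xy², x²y, x³y, x¹², x¹³, x¹¹, x¹⁰, x¹⁴, x¹⁵, x¹⁶, x¹⁷, x¹⁸, x⁴y, x⁵y, x⁶y, x⁷y, x⁸y, x⁹y, x²y², x³y², x¹²y, x¹³y, x¹¹y, x¹⁰y, x¹⁴y, x¹⁵y, x¹⁶y, x¹⁷y, x¹⁸y, x⁴y², x⁵y², x⁶y², x⁷y², x⁸y², x⁹y², x¹²y², x¹³y², x¹¹y², x¹⁰y², x¹⁴y², x¹⁵y², x¹⁶y², x¹⁷y², x¹⁸y²}.
No further products give new elements, so |G| = 57.

Answer: 57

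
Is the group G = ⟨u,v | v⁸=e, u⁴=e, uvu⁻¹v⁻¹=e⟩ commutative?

Each pair of generators commutes: u·v = uv = v·u. Since the generators pairwise commute, every element of G commutes with every other, so G is abelian.

Answer: Yes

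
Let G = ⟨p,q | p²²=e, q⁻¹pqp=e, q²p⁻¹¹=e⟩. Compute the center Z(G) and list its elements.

An element z ∈ Z(G) iff z commutes with every generator.
For example p¹¹ is central: (p¹¹)·p = p¹² = p·(p¹¹); (p¹¹)·q = q⁻¹ = q·(p¹¹).
Whereas p ∉ Z(G) since p·q = pq ≠ p¹⁰q⁻¹ = q·p.
Checking each of the 44 elements this way gives Z(G) = {e, p¹¹}, of order 2.

Answer: {e, p¹¹}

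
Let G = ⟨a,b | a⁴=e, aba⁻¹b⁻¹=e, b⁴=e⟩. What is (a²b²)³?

Compute successive powers of (a²b²), reducing at each step:
  (a²b²)²: (a²b²) · a² = b²;   (b²) · b² = e
  (a²b²)³: e · a² = a²;   (a²) · b² = a²b²

Answer: a²b²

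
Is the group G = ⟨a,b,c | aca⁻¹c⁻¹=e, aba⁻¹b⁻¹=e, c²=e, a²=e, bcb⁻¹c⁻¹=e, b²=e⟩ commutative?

Each pair of generators commutes: a·b = ab = b·a; a·c = ac = c·a; b·c = bc = c·b. Since the generators pairwise commute, every element of G commutes with every other, so G is abelian.

Answer: Yes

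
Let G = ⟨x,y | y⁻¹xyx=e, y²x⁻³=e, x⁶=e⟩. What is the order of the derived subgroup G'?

G' = [G, G] is generated by all commutators. The generator-pair commutators are: [x, y] = x².
The subgroup they normally generate is {e, x², x⁴}, of order 3.
Check: |G/G'| = 12/3 = 4 is the order of the abelianisation.

Answer: 3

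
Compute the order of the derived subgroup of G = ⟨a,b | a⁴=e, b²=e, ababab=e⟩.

G' = [G, G] is generated by all commutators. The generator-pair commutators are: [a, b] = a²ba.
The subgroup they normally generate is {e, a², ab, ba³, a²ba, a³b, a²ba³, ba, aba², ba²b, a²ba²b, a³ba²}, of order 12.
Check: |G/G'| = 24/12 = 2 is the order of the abelianisation.

Answer: 12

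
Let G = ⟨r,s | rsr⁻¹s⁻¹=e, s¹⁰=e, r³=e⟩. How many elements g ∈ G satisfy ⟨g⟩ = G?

G is cyclic of order 30. An element generates G iff its order is 30, and a cyclic group of order 30 has exactly φ(30) = 8 such elements.

Answer: 8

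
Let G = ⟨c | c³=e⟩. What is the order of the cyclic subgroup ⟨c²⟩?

|⟨c²⟩| equals the order of c². Compute successive powers until reaching e:
  (c²)¹ = c², (c²)² = c, (c²)³ = e.
The smallest positive k with (c²)ᵏ = e is 3, so |⟨c²⟩| = 3.

Answer: 3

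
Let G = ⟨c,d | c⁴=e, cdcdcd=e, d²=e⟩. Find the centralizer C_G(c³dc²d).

⟨c³dc²d⟩ ⊆ C_G(c³dc²d) since powers of c³dc²d commute with c³dc²d; so |C_G(c³dc²d)| ≥ |⟨c³dc²d⟩| = 2.
By orbit–stabilizer, |C_G(c³dc²d)| = |G| / |conj. class of c³dc²d| = 24 / 6 = 4.
The 4 elements commuting with c³dc²d are {e, c², cdc²d, c³dc²d}.

Answer: {e, c², cdc²d, c³dc²d}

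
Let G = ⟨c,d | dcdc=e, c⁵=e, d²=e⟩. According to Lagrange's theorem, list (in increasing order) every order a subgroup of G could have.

|G| = 10 = 2 · 5. By Lagrange's theorem the order of any subgroup divides 10; the divisors of 10 are 1, 2, 5, 10.

Answer: 1, 2, 5, 10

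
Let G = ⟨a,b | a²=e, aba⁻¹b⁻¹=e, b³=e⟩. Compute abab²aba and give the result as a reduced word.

Multiply left to right, reducing at each step:
  a · b = ab
  (ab) · a = b
  b · b² = e
  e · a = a
  a · b = ab
  (ab) · a = b

Answer: b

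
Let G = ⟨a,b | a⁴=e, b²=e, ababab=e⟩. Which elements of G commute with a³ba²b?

⟨a³ba²b⟩ ⊆ C_G(a³ba²b) since powers of a³ba²b commute with a³ba²b; so |C_G(a³ba²b)| ≥ |⟨a³ba²b⟩| = 2.
By orbit–stabilizer, |C_G(a³ba²b)| = |G| / |conj. class of a³ba²b| = 24 / 6 = 4.
The 4 elements commuting with a³ba²b are {e, a², aba²b, a³ba²b}.

Answer: {e, a², aba²b, a³ba²b}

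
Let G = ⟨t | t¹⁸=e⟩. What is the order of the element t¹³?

Compute successive powers until reaching e:
  (t¹³)¹ = t¹³, (t¹³)² = t⁸, (t¹³)³ = t³, (t¹³)⁴ = t¹⁶, (t¹³)⁵ = t¹¹, (t¹³)⁶ = t⁶, (t¹³)⁷ = t, (t¹³)⁸ = t¹⁴, (t¹³)⁹ = t⁹, (t¹³)¹⁰ = t⁴, (t¹³)¹¹ = t¹⁷, (t¹³)¹² = t¹², (t¹³)¹³ = t⁷, (t¹³)¹⁴ = t², (t¹³)¹⁵ = t¹⁵, (t¹³)¹⁶ = t¹⁰, (t¹³)¹⁷ = t⁵, (t¹³)¹⁸ = e.
The smallest positive k with (t¹³)ᵏ = e is 18.

Answer: 18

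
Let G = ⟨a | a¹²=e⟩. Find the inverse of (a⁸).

The order of (a⁸) is 3 (smallest k with (a⁸)ᵏ = e), so (a⁸)⁻¹ = (a⁸)² = a⁴.
Check: (a⁸) · (a⁴) → (a⁸) · a⁴ = e, giving e as required.

Answer: a⁴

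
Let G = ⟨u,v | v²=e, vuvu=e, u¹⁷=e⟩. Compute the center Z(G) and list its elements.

An element z ∈ Z(G) iff z commutes with every generator.
For example e is central: e·u = u = u·e; e·v = v = v·e.
Whereas u ∉ Z(G) since u·v = uv ≠ u¹⁶v = v·u.
Checking each of the 34 elements this way gives Z(G) = {e}, of order 1.

Answer: {e}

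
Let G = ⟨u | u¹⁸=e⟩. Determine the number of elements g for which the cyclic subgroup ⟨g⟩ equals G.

G is cyclic of order 18. An element generates G iff its order is 18, and a cyclic group of order 18 has exactly φ(18) = 6 such elements.

Answer: 6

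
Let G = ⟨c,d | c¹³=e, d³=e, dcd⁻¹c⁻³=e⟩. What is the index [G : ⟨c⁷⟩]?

First find ord(c⁷) by computing successive powers:
  (c⁷)¹ = c⁷, (c⁷)² = c, (c⁷)³ = c⁸, (c⁷)⁴ = c², (c⁷)⁵ = c⁹, (c⁷)⁶ = c³, (c⁷)⁷ = c¹⁰, (c⁷)⁸ = c⁴, (c⁷)⁹ = c¹¹, (c⁷)¹⁰ = c⁵, (c⁷)¹¹ = c¹², (c⁷)¹² = c⁶, (c⁷)¹³ = e.
So |⟨c⁷⟩| = ord(c⁷) = 13. With |G| = 39, by Lagrange [G : ⟨c⁷⟩] = 39/13 = 3.

Answer: 3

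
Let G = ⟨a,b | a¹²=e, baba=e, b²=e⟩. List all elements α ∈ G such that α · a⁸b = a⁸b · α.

⟨a⁸b⟩ ⊆ C_G(a⁸b) since powers of a⁸b commute with a⁸b; so |C_G(a⁸b)| ≥ |⟨a⁸b⟩| = 2.
By orbit–stabilizer, |C_G(a⁸b)| = |G| / |conj. class of a⁸b| = 24 / 6 = 4.
The 4 elements commuting with a⁸b are {e, a⁶, a²b, a⁸b}.

Answer: {e, a⁶, a²b, a⁸b}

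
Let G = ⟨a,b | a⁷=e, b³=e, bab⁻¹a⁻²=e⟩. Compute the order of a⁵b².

Compute successive powers until reaching e:
  (a⁵b²)¹ = a⁵b², (a⁵b²)² = a⁴b, (a⁵b²)³ = e.
The smallest positive k with (a⁵b²)ᵏ = e is 3.

Answer: 3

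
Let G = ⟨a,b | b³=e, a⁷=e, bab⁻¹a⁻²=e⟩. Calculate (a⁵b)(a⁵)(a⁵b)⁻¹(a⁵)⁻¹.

[(a⁵b), (a⁵)] = (a⁵b)·(a⁵)·(a⁵b)⁻¹·(a⁵)⁻¹.
  (a⁵b) · (a⁵) = ab
  (ab) · (ab²) = a³
  (a³) · (a²) = a⁵

Answer: a⁵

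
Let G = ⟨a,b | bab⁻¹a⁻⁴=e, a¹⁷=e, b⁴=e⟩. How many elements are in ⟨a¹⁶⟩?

|⟨a¹⁶⟩| equals the order of a¹⁶. Compute successive powers until reaching e:
  (a¹⁶)¹ = a¹⁶, (a¹⁶)² = a¹⁵, (a¹⁶)³ = a¹⁴, (a¹⁶)⁴ = a¹³, (a¹⁶)⁵ = a¹², (a¹⁶)⁶ = a¹¹, (a¹⁶)⁷ = a¹⁰, (a¹⁶)⁸ = a⁹, (a¹⁶)⁹ = a⁸, (a¹⁶)¹⁰ = a⁷, (a¹⁶)¹¹ = a⁶, (a¹⁶)¹² = a⁵, (a¹⁶)¹³ = a⁴, (a¹⁶)¹⁴ = a³, (a¹⁶)¹⁵ = a², (a¹⁶)¹⁶ = a, (a¹⁶)¹⁷ = e.
The smallest positive k with (a¹⁶)ᵏ = e is 17, so |⟨a¹⁶⟩| = 17.

Answer: 17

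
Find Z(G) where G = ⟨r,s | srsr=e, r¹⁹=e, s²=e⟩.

An element z ∈ Z(G) iff z commutes with every generator.
For example e is central: e·r = r = r·e; e·s = s = s·e.
Whereas r ∉ Z(G) since r·s = rs ≠ r¹⁸s = s·r.
Checking each of the 38 elements this way gives Z(G) = {e}, of order 1.

Answer: {e}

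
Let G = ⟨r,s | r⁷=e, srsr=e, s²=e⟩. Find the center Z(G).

An element z ∈ Z(G) iff z commutes with every generator.
For example e is central: e·r = r = r·e; e·s = s = s·e.
Whereas r ∉ Z(G) since r·s = rs ≠ r⁶s = s·r.
Checking each of the 14 elements this way gives Z(G) = {e}, of order 1.

Answer: {e}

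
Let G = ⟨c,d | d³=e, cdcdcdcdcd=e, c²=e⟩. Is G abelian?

c·d = cd but d·c = dc, so c·d ≠ d·c and G is not abelian.

Answer: No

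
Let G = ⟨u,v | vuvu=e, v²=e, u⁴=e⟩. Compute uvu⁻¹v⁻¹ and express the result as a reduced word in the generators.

[u, v] = u·v·u⁻¹·v⁻¹.
  u · v = uv
  (uv) · (u³) = u²v
  (u²v) · v = u²

Answer: u²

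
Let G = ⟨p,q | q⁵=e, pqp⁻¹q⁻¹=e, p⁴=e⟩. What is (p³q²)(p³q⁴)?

Compute (p³q²) · (p³q⁴) by multiplying left to right and reducing via the relations at each step:
  (p³q²) · p³ = p²q²
  (p²q²) · q⁴ = p²q

Answer: p²q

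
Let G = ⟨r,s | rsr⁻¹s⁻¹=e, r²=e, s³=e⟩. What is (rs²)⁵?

Compute successive powers of (rs²), reducing at each step:
  (rs²)²: (rs²) · r = s²;   (s²) · s² = s
  (rs²)³: s · r = rs;   (rs) · s² = r
  (rs²)⁴: r · r = e;   e · s² = s²
  (rs²)⁵: (s²) · r = rs²;   (rs²) · s² = rs

Answer: rs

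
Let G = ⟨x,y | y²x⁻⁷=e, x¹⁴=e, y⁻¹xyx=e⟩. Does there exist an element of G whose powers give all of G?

Every cyclic group is abelian. But x·y = xy while y·x = x⁶y⁻¹, so x·y ≠ y·x and G is not abelian. Hence G is not cyclic.

Answer: No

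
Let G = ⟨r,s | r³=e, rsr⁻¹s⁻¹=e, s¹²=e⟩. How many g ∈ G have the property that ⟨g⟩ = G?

⟨g⟩ = G would require ord(g) = |G| = 36, but the maximum element order in G is 12 < 36. So G is not cyclic and no single element generates it: the count is 0.

Answer: 0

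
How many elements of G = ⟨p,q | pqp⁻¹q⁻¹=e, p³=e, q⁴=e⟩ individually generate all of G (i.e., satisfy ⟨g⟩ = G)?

G is cyclic of order 12. An element generates G iff its order is 12, and a cyclic group of order 12 has exactly φ(12) = 4 such elements.

Answer: 4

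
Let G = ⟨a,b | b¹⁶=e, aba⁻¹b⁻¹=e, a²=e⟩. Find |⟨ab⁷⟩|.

|⟨ab⁷⟩| equals the order of ab⁷. Compute successive powers until reaching e:
  (ab⁷)¹ = ab⁷, (ab⁷)² = b¹⁴, (ab⁷)³ = ab⁵, (ab⁷)⁴ = b¹², (ab⁷)⁵ = ab³, (ab⁷)⁶ = b¹⁰, (ab⁷)⁷ = ab, (ab⁷)⁸ = b⁸, (ab⁷)⁹ = ab¹⁵, (ab⁷)¹⁰ = b⁶, (ab⁷)¹¹ = ab¹³, (ab⁷)¹² = b⁴, (ab⁷)¹³ = ab¹¹, (ab⁷)¹⁴ = b², (ab⁷)¹⁵ = ab⁹, (ab⁷)¹⁶ = e.
The smallest positive k with (ab⁷)ᵏ = e is 16, so |⟨ab⁷⟩| = 16.

Answer: 16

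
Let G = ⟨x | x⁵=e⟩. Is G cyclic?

|G| = 5. The element x has order 5 (its powers give 5 distinct elements), so ⟨x⟩ = G and G is cyclic.

Answer: Yes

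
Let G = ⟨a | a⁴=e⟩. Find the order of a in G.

Compute successive powers until reaching e:
  a¹ = a, a² = a², a³ = a³, a⁴ = e.
The smallest positive k with aᵏ = e is 4.

Answer: 4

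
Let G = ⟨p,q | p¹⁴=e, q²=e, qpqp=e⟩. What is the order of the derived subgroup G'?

G' = [G, G] is generated by all commutators. The generator-pair commutators are: [p, q] = p².
The subgroup they normally generate is {e, p², p⁴, p⁶, p⁸, p¹⁰, p¹²}, of order 7.
Check: |G/G'| = 28/7 = 4 is the order of the abelianisation.

Answer: 7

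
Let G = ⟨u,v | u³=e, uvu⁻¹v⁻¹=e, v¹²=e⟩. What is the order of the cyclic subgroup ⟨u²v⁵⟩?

|⟨u²v⁵⟩| equals the order of u²v⁵. Compute successive powers until reaching e:
  (u²v⁵)¹ = u²v⁵, (u²v⁵)² = uv¹⁰, (u²v⁵)³ = v³, (u²v⁵)⁴ = u²v⁸, (u²v⁵)⁵ = uv, (u²v⁵)⁶ = v⁶, (u²v⁵)⁷ = u²v¹¹, (u²v⁵)⁸ = uv⁴, (u²v⁵)⁹ = v⁹, (u²v⁵)¹⁰ = u²v², (u²v⁵)¹¹ = uv⁷, (u²v⁵)¹² = e.
The smallest positive k with (u²v⁵)ᵏ = e is 12, so |⟨u²v⁵⟩| = 12.

Answer: 12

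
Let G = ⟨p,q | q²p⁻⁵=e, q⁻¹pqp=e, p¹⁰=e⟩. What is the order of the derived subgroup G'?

G' = [G, G] is generated by all commutators. The generator-pair commutators are: [p, q] = p².
The subgroup they normally generate is {e, p², p⁴, p⁶, p⁸}, of order 5.
Check: |G/G'| = 20/5 = 4 is the order of the abelianisation.

Answer: 5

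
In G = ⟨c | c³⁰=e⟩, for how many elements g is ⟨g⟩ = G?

G is cyclic of order 30. An element generates G iff its order is 30, and a cyclic group of order 30 has exactly φ(30) = 8 such elements.

Answer: 8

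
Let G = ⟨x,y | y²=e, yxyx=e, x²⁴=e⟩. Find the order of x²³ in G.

Compute successive powers until reaching e:
  (x²³)¹ = x²³, (x²³)² = x²², (x²³)³ = x²¹, (x²³)⁴ = x²⁰, (x²³)⁵ = x¹⁹, (x²³)⁶ = x¹⁸, (x²³)⁷ = x¹⁷, (x²³)⁸ = x¹⁶, (x²³)⁹ = x¹⁵, (x²³)¹⁰ = x¹⁴, (x²³)¹¹ = x¹³, (x²³)¹² = x¹², (x²³)¹³ = x¹¹, (x²³)¹⁴ = x¹⁰, (x²³)¹⁵ = x⁹, (x²³)¹⁶ = x⁸, (x²³)¹⁷ = x⁷, (x²³)¹⁸ = x⁶, (x²³)¹⁹ = x⁵, (x²³)²⁰ = x⁴, (x²³)²¹ = x³, (x²³)²² = x², (x²³)²³ = x, (x²³)²⁴ = e.
The smallest positive k with (x²³)ᵏ = e is 24.

Answer: 24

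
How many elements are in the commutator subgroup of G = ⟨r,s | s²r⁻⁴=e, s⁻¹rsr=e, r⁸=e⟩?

G' = [G, G] is generated by all commutators. The generator-pair commutators are: [r, s] = r².
The subgroup they normally generate is {e, r², r⁴, r⁶}, of order 4.
Check: |G/G'| = 16/4 = 4 is the order of the abelianisation.

Answer: 4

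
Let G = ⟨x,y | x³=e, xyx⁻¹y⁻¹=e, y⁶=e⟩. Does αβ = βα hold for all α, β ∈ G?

Each pair of generators commutes: x·y = xy = y·x. Since the generators pairwise commute, every element of G commutes with every other, so G is abelian.

Answer: Yes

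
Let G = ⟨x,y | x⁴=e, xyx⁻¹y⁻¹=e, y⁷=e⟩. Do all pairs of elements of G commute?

Each pair of generators commutes: x·y = xy = y·x. Since the generators pairwise commute, every element of G commutes with every other, so G is abelian.

Answer: Yes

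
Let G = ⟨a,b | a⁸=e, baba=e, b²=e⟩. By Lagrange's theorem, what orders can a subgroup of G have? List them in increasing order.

|G| = 16 = 2⁴. By Lagrange's theorem the order of any subgroup divides 16; the divisors of 16 are 1, 2, 4, 8, 16.

Answer: 1, 2, 4, 8, 16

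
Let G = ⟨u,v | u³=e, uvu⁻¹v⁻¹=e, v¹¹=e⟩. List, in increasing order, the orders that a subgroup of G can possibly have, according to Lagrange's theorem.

|G| = 33 = 3 · 11. By Lagrange's theorem the order of any subgroup divides 33; the divisors of 33 are 1, 3, 11, 33.

Answer: 1, 3, 11, 33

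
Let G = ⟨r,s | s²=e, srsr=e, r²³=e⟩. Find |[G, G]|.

G' = [G, G] is generated by all commutators. The generator-pair commutators are: [r, s] = r².
The subgroup they normally generate is {e, r, r², r³, r⁴, r⁵, r⁶, r⁷, r⁸, r⁹, r¹⁰, r¹¹, r¹², r¹³, r¹⁴, r¹⁵, r¹⁶, r¹⁷, r¹⁸, r¹⁹, r²⁰, r²¹, r²²}, of order 23.
Check: |G/G'| = 46/23 = 2 is the order of the abelianisation.

Answer: 23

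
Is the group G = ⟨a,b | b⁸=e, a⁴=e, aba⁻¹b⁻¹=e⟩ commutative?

Each pair of generators commutes: a·b = ab = b·a. Since the generators pairwise commute, every element of G commutes with every other, so G is abelian.

Answer: Yes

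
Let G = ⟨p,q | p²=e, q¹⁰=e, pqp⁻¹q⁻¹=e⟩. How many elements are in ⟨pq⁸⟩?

|⟨pq⁸⟩| equals the order of pq⁸. Compute successive powers until reaching e:
  (pq⁸)¹ = pq⁸, (pq⁸)² = q⁶, (pq⁸)³ = pq⁴, (pq⁸)⁴ = q², (pq⁸)⁵ = p, (pq⁸)⁶ = q⁸, (pq⁸)⁷ = pq⁶, (pq⁸)⁸ = q⁴, (pq⁸)⁹ = pq², (pq⁸)¹⁰ = e.
The smallest positive k with (pq⁸)ᵏ = e is 10, so |⟨pq⁸⟩| = 10.

Answer: 10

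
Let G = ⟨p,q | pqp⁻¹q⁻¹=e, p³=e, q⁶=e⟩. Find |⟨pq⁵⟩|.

|⟨pq⁵⟩| equals the order of pq⁵. Compute successive powers until reaching e:
  (pq⁵)¹ = pq⁵, (pq⁵)² = p²q⁴, (pq⁵)³ = q³, (pq⁵)⁴ = pq², (pq⁵)⁵ = p²q, (pq⁵)⁶ = e.
The smallest positive k with (pq⁵)ᵏ = e is 6, so |⟨pq⁵⟩| = 6.

Answer: 6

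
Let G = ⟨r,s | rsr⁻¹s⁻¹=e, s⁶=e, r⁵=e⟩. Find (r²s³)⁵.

Compute successive powers of (r²s³), reducing at each step:
  (r²s³)²: (r²s³) · r² = r⁴s³;   (r⁴s³) · s³ = r⁴
  (r²s³)³: (r⁴) · r² = r;   r · s³ = rs³
  (r²s³)⁴: (rs³) · r² = r³s³;   (r³s³) · s³ = r³
  (r²s³)⁵: (r³) · r² = e;   e · s³ = s³

Answer: s³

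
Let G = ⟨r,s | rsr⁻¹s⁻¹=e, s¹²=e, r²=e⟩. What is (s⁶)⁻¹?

The order of (s⁶) is 2 (smallest k with (s⁶)ᵏ = e), so (s⁶)⁻¹ = (s⁶)¹ = s⁶.
Check: (s⁶) · (s⁶) → (s⁶) · s⁶ = e, giving e as required.

Answer: s⁶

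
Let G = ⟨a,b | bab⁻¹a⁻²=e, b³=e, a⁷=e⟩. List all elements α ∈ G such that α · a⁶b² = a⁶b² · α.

⟨a⁶b²⟩ ⊆ C_G(a⁶b²) since powers of a⁶b² commute with a⁶b²; so |C_G(a⁶b²)| ≥ |⟨a⁶b²⟩| = 3.
By orbit–stabilizer, |C_G(a⁶b²)| = |G| / |conj. class of a⁶b²| = 21 / 7 = 3.
The 3 elements commuting with a⁶b² are {e, a²b, a⁶b²}.

Answer: {e, a²b, a⁶b²}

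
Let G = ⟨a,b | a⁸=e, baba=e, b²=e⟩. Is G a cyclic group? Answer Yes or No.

Every cyclic group is abelian. But a·b = ab while b·a = a⁷b, so a·b ≠ b·a and G is not abelian. Hence G is not cyclic.

Answer: No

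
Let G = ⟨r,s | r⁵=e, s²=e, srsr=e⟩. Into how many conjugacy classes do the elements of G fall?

The conjugacy classes (representative and size) are:
  [e] (size 1), [r] (size 2), [r²] (size 2), [s] (size 5).
Class equation: 1 + 2 + 2 + 5 = 10 = |G|. So G has 4 conjugacy classes.

Answer: 4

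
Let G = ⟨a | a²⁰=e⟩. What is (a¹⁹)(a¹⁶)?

Compute (a¹⁹) · (a¹⁶) by multiplying left to right and reducing via the relations at each step:
  (a¹⁹) · a¹⁶ = a¹⁵

Answer: a¹⁵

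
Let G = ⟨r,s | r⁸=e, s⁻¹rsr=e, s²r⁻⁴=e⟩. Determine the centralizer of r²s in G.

⟨r²s⟩ ⊆ C_G(r²s) since powers of r²s commute with r²s; so |C_G(r²s)| ≥ |⟨r²s⟩| = 4.
By orbit–stabilizer, |C_G(r²s)| = |G| / |conj. class of r²s| = 16 / 4 = 4.
The 4 elements commuting with r²s are {e, r⁴, r²s, r²s⁻¹}.

Answer: {e, r⁴, r²s, r²s⁻¹}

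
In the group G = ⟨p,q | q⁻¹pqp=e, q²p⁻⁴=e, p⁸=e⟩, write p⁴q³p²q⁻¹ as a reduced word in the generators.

Multiply left to right, reducing at each step:
  (p⁴) · q³ = q
  q · p² = p²q⁻¹
  (p²q⁻¹) · q⁻¹ = p⁶

Answer: p⁶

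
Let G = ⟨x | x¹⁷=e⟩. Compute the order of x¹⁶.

Compute successive powers until reaching e:
  (x¹⁶)¹ = x¹⁶, (x¹⁶)² = x¹⁵, (x¹⁶)³ = x¹⁴, (x¹⁶)⁴ = x¹³, (x¹⁶)⁵ = x¹², (x¹⁶)⁶ = x¹¹, (x¹⁶)⁷ = x¹⁰, (x¹⁶)⁸ = x⁹, (x¹⁶)⁹ = x⁸, (x¹⁶)¹⁰ = x⁷, (x¹⁶)¹¹ = x⁶, (x¹⁶)¹² = x⁵, (x¹⁶)¹³ = x⁴, (x¹⁶)¹⁴ = x³, (x¹⁶)¹⁵ = x², (x¹⁶)¹⁶ = x, (x¹⁶)¹⁷ = e.
The smallest positive k with (x¹⁶)ᵏ = e is 17.

Answer: 17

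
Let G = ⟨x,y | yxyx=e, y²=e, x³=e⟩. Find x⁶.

Compute successive powers of x, reducing at each step:
  x²: x · x = x²
  x³: (x²) · x = e
  x⁴: e · x = x
  x⁵: x · x = x²
  x⁶: (x²) · x = e

Answer: e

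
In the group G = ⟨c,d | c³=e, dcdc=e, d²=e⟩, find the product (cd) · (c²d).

Compute (cd) · (c²d) by multiplying left to right and reducing via the relations at each step:
  (cd) · c² = c²d
  (c²d) · d = c²

Answer: c²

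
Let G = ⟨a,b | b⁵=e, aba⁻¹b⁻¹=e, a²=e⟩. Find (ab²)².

Compute successive powers of (ab²), reducing at each step:
  (ab²)²: (ab²) · a = b²;   (b²) · b² = b⁴

Answer: b⁴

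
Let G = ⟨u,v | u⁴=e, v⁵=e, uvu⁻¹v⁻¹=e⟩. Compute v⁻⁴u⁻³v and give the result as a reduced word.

Multiply left to right, reducing at each step:
  v · u⁻³ = uv
  (uv) · v = uv²

Answer: uv²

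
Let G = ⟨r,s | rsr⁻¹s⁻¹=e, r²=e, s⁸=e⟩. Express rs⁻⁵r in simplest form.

Multiply left to right, reducing at each step:
  r · s⁻⁵ = rs³
  (rs³) · r = s³

Answer: s³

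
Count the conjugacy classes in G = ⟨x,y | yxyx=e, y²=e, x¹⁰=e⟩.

The conjugacy classes (representative and size) are:
  [e] (size 1), [x] (size 2), [x²] (size 2), [x³] (size 2), [x⁴] (size 2), [x⁵] (size 1), [x²y] (size 5), [x³y] (size 5).
Class equation: 1 + 2 + 2 + 2 + 2 + 1 + 5 + 5 = 20 = |G|. So G has 8 conjugacy classes.

Answer: 8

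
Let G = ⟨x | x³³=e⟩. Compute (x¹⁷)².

Compute successive powers of (x¹⁷), reducing at each step:
  (x¹⁷)²: (x¹⁷) · x¹⁷ = x

Answer: x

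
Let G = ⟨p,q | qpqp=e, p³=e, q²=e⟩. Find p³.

Compute successive powers of p, reducing at each step:
  p²: p · p = p²
  p³: (p²) · p = e

Answer: e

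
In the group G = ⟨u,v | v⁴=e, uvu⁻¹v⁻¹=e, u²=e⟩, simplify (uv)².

Compute successive powers of (uv), reducing at each step:
  (uv)²: (uv) · u = v;   v · v = v²

Answer: v²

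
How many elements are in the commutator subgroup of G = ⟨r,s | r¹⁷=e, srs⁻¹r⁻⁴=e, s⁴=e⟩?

G' = [G, G] is generated by all commutators. The generator-pair commutators are: [r, s] = r¹⁴.
The subgroup they normally generate is {e, r, r², r³, r⁴, r⁵, r⁶, r⁷, r⁸, r⁹, r¹⁰, r¹¹, r¹², r¹³, r¹⁴, r¹⁵, r¹⁶}, of order 17.
Check: |G/G'| = 68/17 = 4 is the order of the abelianisation.

Answer: 17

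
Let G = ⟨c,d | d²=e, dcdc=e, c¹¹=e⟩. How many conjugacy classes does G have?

The conjugacy classes (representative and size) are:
  [e] (size 1), [c¹⁰] (size 2), [c²] (size 2), [c³] (size 2), [c⁷] (size 2), [c⁶] (size 2), [c²d] (size 11).
Class equation: 1 + 2 + 2 + 2 + 2 + 2 + 11 = 22 = |G|. So G has 7 conjugacy classes.

Answer: 7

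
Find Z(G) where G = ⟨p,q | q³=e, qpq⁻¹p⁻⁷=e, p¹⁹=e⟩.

An element z ∈ Z(G) iff z commutes with every generator.
For example e is central: e·p = p = p·e; e·q = q = q·e.
Whereas p ∉ Z(G) since p·q = pq ≠ p⁷q = q·p.
Checking each of the 57 elements this way gives Z(G) = {e}, of order 1.

Answer: {e}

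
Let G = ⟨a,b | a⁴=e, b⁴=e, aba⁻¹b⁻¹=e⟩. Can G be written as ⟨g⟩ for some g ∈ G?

|G| = 16, but the maximum element order in G is 4 < 16. No single element generates all of G, so G is not cyclic.

Answer: No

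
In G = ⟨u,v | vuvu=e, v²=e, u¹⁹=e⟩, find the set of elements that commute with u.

⟨u⟩ ⊆ C_G(u) since powers of u commute with u; so |C_G(u)| ≥ |⟨u⟩| = 19.
By orbit–stabilizer, |C_G(u)| = |G| / |conj. class of u| = 38 / 2 = 19.
The 19 elements commuting with u are {e, u, u², u³, u⁴, u⁵, u⁶, u⁷, u⁸, u⁹, u¹⁰, u¹¹, u¹², u¹³, u¹⁴, u¹⁵, u¹⁶, u¹⁷, u¹⁸}.

Answer: {e, u, u², u³, u⁴, u⁵, u⁶, u⁷, u⁸, u⁹, u¹⁰, u¹¹, u¹², u¹³, u¹⁴, u¹⁵, u¹⁶, u¹⁷, u¹⁸}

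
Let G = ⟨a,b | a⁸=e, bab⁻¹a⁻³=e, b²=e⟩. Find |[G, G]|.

G' = [G, G] is generated by all commutators. The generator-pair commutators are: [a, b] = a⁶.
The subgroup they normally generate is {e, a², a⁴, a⁶}, of order 4.
Check: |G/G'| = 16/4 = 4 is the order of the abelianisation.

Answer: 4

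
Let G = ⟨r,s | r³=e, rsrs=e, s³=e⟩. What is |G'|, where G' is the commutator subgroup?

G' = [G, G] is generated by all commutators. The generator-pair commutators are: [r, s] = rs²r.
The subgroup they normally generate is {e, rs, r²s², rs²r}, of order 4.
Check: |G/G'| = 12/4 = 3 is the order of the abelianisation.

Answer: 4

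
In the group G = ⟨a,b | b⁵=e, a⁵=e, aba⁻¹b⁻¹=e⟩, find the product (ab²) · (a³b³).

Compute (ab²) · (a³b³) by multiplying left to right and reducing via the relations at each step:
  (ab²) · a³ = a⁴b²
  (a⁴b²) · b³ = a⁴

Answer: a⁴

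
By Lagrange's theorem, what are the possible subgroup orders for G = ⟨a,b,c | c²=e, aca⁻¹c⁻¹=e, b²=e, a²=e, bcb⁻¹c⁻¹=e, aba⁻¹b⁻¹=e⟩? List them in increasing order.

|G| = 8 = 2³. By Lagrange's theorem the order of any subgroup divides 8; the divisors of 8 are 1, 2, 4, 8.

Answer: 1, 2, 4, 8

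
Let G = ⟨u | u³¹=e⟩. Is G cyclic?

|G| = 31. The element u has order 31 (its powers give 31 distinct elements), so ⟨u⟩ = G and G is cyclic.

Answer: Yes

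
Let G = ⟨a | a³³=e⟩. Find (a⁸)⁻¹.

The order of (a⁸) is 33 (smallest k with (a⁸)ᵏ = e), so (a⁸)⁻¹ = (a⁸)³² = a²⁵.
Check: (a⁸) · (a²⁵) → (a⁸) · a²⁵ = e, giving e as required.

Answer: a²⁵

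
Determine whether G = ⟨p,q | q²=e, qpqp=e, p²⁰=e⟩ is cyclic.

Every cyclic group is abelian. But p·q = pq while q·p = p¹⁹q, so p·q ≠ q·p and G is not abelian. Hence G is not cyclic.

Answer: No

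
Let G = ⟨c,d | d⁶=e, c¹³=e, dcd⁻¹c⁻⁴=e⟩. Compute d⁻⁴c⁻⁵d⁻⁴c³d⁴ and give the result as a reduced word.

Multiply left to right, reducing at each step:
  (d²) · c⁻⁵ = c¹¹d²
  (c¹¹d²) · d⁻⁴ = c¹¹d⁴
  (c¹¹d⁴) · c³ = c¹²d⁴
  (c¹²d⁴) · d⁴ = c¹²d²

Answer: c¹²d²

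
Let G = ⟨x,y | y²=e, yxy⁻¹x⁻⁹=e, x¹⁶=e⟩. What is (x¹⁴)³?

Compute successive powers of (x¹⁴), reducing at each step:
  (x¹⁴)²: (x¹⁴) · x¹⁴ = x¹²
  (x¹⁴)³: (x¹²) · x¹⁴ = x¹⁰

Answer: x¹⁰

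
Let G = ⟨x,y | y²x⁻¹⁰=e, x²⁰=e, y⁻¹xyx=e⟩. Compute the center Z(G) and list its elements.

An element z ∈ Z(G) iff z commutes with every generator.
For example x¹⁰ is central: (x¹⁰)·x = x¹¹ = x·(x¹⁰); (x¹⁰)·y = y⁻¹ = y·(x¹⁰).
Whereas x ∉ Z(G) since x·y = xy ≠ x⁹y⁻¹ = y·x.
Checking each of the 40 elements this way gives Z(G) = {e, x¹⁰}, of order 2.

Answer: {e, x¹⁰}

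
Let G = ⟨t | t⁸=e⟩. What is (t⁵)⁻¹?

The order of (t⁵) is 8 (smallest k with (t⁵)ᵏ = e), so (t⁵)⁻¹ = (t⁵)⁷ = t³.
Check: (t⁵) · (t³) → (t⁵) · t³ = e, giving e as required.

Answer: t³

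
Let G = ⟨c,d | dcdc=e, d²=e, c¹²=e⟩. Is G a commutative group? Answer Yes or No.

c·d = cd but d·c = c¹¹d, so c·d ≠ d·c and G is not abelian.

Answer: No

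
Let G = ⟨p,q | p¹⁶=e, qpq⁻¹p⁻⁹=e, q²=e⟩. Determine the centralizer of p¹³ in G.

⟨p¹³⟩ ⊆ C_G(p¹³) since powers of p¹³ commute with p¹³; so |C_G(p¹³)| ≥ |⟨p¹³⟩| = 16.
By orbit–stabilizer, |C_G(p¹³)| = |G| / |conj. class of p¹³| = 32 / 2 = 16.
The 16 elements commuting with p¹³ are {e, p, p², p³, p⁴, p⁵, p⁶, p⁷, p⁸, p⁹, p¹⁰, p¹¹, p¹², p¹³, p¹⁴, p¹⁵}.

Answer: {e, p, p², p³, p⁴, p⁵, p⁶, p⁷, p⁸, p⁹, p¹⁰, p¹¹, p¹², p¹³, p¹⁴, p¹⁵}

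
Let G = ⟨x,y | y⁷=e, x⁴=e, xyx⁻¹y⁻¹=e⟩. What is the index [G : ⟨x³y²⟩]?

First find ord(x³y²) by computing successive powers:
  (x³y²)¹ = x³y², (x³y²)² = x²y⁴, (x³y²)³ = xy⁶, (x³y²)⁴ = y, (x³y²)⁵ = x³y³, (x³y²)⁶ = x²y⁵, (x³y²)⁷ = x, (x³y²)⁸ = y², (x³y²)⁹ = x³y⁴, (x³y²)¹⁰ = x²y⁶, (x³y²)¹¹ = xy, (x³y²)¹² = y³, (x³y²)¹³ = x³y⁵, (x³y²)¹⁴ = x², (x³y²)¹⁵ = xy², (x³y²)¹⁶ = y⁴, (x³y²)¹⁷ = x³y⁶, (x³y²)¹⁸ = x²y, (x³y²)¹⁹ = xy³, (x³y²)²⁰ = y⁵, (x³y²)²¹ = x³, (x³y²)²² = x²y², (x³y²)²³ = xy⁴, (x³y²)²⁴ = y⁶, (x³y²)²⁵ = x³y, (x³y²)²⁶ = x²y³, (x³y²)²⁷ = xy⁵, (x³y²)²⁸ = e.
So |⟨x³y²⟩| = ord(x³y²) = 28. With |G| = 28, by Lagrange [G : ⟨x³y²⟩] = 28/28 = 1.

Answer: 1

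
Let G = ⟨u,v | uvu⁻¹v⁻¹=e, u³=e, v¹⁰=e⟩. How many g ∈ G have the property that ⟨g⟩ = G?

G is cyclic of order 30. An element generates G iff its order is 30, and a cyclic group of order 30 has exactly φ(30) = 8 such elements.

Answer: 8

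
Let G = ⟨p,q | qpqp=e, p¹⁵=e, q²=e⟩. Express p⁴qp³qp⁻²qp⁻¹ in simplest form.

Multiply left to right, reducing at each step:
  (p⁴) · q = p⁴q
  (p⁴q) · p³ = pq
  (pq) · q = p
  p · p⁻² = p¹⁴
  (p¹⁴) · q = p¹⁴q
  (p¹⁴q) · p⁻¹ = q

Answer: q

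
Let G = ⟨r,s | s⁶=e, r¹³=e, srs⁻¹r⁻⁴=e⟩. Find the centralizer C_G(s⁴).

⟨s⁴⟩ ⊆ C_G(s⁴) since powers of s⁴ commute with s⁴; so |C_G(s⁴)| ≥ |⟨s⁴⟩| = 3.
By orbit–stabilizer, |C_G(s⁴)| = |G| / |conj. class of s⁴| = 78 / 13 = 6.
The 6 elements commuting with s⁴ are {e, s, s², s³, s⁴, s⁵}.

Answer: {e, s, s², s³, s⁴, s⁵}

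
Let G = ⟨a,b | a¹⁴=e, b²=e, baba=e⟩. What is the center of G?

An element z ∈ Z(G) iff z commutes with every generator.
For example a⁷ is central: (a⁷)·a = a⁸ = a·(a⁷); (a⁷)·b = a⁷b = b·(a⁷).
Whereas a ∉ Z(G) since a·b = ab ≠ a¹³b = b·a.
Checking each of the 28 elements this way gives Z(G) = {e, a⁷}, of order 2.

Answer: {e, a⁷}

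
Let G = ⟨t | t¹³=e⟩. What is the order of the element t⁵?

Compute successive powers until reaching e:
  (t⁵)¹ = t⁵, (t⁵)² = t¹⁰, (t⁵)³ = t², (t⁵)⁴ = t⁷, (t⁵)⁵ = t¹², (t⁵)⁶ = t⁴, (t⁵)⁷ = t⁹, (t⁵)⁸ = t, (t⁵)⁹ = t⁶, (t⁵)¹⁰ = t¹¹, (t⁵)¹¹ = t³, (t⁵)¹² = t⁸, (t⁵)¹³ = e.
The smallest positive k with (t⁵)ᵏ = e is 13.

Answer: 13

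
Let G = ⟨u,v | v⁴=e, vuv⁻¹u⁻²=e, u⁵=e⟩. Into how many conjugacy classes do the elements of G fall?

The conjugacy classes (representative and size) are:
  [e] (size 1), [u⁴] (size 4), [u²v] (size 5), [v²] (size 5), [u³v³] (size 5).
Class equation: 1 + 4 + 5 + 5 + 5 = 20 = |G|. So G has 5 conjugacy classes.

Answer: 5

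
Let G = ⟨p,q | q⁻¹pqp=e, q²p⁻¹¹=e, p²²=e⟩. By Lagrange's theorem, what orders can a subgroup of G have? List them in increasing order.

|G| = 44 = 2² · 11. By Lagrange's theorem the order of any subgroup divides 44; the divisors of 44 are 1, 2, 4, 11, 22, 44.

Answer: 1, 2, 4, 11, 22, 44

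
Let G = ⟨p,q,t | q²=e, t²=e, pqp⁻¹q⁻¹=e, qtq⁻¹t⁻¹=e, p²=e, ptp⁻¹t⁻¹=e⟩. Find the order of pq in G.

Compute successive powers until reaching e:
  (pq)¹ = pq, (pq)² = e.
The smallest positive k with (pq)ᵏ = e is 2.

Answer: 2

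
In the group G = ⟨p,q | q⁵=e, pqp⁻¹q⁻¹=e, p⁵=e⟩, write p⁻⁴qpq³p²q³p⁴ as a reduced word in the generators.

Multiply left to right, reducing at each step:
  p · q = pq
  (pq) · p = p²q
  (p²q) · q³ = p²q⁴
  (p²q⁴) · p² = p⁴q⁴
  (p⁴q⁴) · q³ = p⁴q²
  (p⁴q²) · p⁴ = p³q²

Answer: p³q²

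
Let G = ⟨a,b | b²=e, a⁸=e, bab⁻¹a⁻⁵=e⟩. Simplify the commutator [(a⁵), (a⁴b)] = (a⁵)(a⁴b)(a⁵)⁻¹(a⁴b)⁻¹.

[(a⁵), (a⁴b)] = (a⁵)·(a⁴b)·(a⁵)⁻¹·(a⁴b)⁻¹.
  (a⁵) · (a⁴b) = ab
  (ab) · (a³) = b
  b · (a⁴b) = a⁴

Answer: a⁴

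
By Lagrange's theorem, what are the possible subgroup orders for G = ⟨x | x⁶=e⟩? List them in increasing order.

|G| = 6 = 2 · 3. By Lagrange's theorem the order of any subgroup divides 6; the divisors of 6 are 1, 2, 3, 6.

Answer: 1, 2, 3, 6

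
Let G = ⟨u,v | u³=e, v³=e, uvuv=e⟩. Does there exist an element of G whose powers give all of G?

Every cyclic group is abelian. But u·v = uv while v·u = u²v², so u·v ≠ v·u and G is not abelian. Hence G is not cyclic.

Answer: No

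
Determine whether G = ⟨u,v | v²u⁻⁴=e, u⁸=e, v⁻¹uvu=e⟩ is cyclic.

Every cyclic group is abelian. But u·v = uv while v·u = u³v⁻¹, so u·v ≠ v·u and G is not abelian. Hence G is not cyclic.

Answer: No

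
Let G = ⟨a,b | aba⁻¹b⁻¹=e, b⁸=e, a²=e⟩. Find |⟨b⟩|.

|⟨b⟩| equals the order of b. Compute successive powers until reaching e:
  b¹ = b, b² = b², b³ = b³, b⁴ = b⁴, b⁵ = b⁵, b⁶ = b⁶, b⁷ = b⁷, b⁸ = e.
The smallest positive k with bᵏ = e is 8, so |⟨b⟩| = 8.

Answer: 8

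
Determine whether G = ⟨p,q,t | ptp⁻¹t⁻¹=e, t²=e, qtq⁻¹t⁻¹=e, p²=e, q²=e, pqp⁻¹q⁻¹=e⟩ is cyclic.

|G| = 8, but the maximum element order in G is 2 < 8. No single element generates all of G, so G is not cyclic.

Answer: No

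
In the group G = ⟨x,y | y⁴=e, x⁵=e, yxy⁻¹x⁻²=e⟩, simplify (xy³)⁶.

Compute successive powers of (xy³), reducing at each step:
  (xy³)²: (xy³) · x = x⁴y³;   (x⁴y³) · y³ = x⁴y²
  (xy³)³: (x⁴y²) · x = x³y²;   (x³y²) · y³ = x³y
  (xy³)⁴: (x³y) · x = y;   y · y³ = e
  (xy³)⁵: e · x = x;   x · y³ = xy³
  (xy³)⁶: (xy³) · x = x⁴y³;   (x⁴y³) · y³ = x⁴y²

Answer: x⁴y²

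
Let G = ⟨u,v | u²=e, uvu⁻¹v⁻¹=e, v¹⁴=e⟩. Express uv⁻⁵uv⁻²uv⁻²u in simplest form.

Multiply left to right, reducing at each step:
  u · v⁻⁵ = uv⁹
  (uv⁹) · u = v⁹
  (v⁹) · v⁻² = v⁷
  (v⁷) · u = uv⁷
  (uv⁷) · v⁻² = uv⁵
  (uv⁵) · u = v⁵

Answer: v⁵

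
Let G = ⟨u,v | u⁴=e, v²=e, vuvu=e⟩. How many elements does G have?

Enumerate words in the generators, reducing via the relations: the distinct elements are
  {e, u, v, uv, u², u³, u²v, u³v}.
No further products give new elements, so |G| = 8.

Answer: 8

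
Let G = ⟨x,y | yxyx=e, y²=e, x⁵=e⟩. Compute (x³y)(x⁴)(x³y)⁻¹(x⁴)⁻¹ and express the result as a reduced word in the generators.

[(x³y), (x⁴)] = (x³y)·(x⁴)·(x³y)⁻¹·(x⁴)⁻¹.
  (x³y) · (x⁴) = x⁴y
  (x⁴y) · (x³y) = x
  x · x = x²

Answer: x²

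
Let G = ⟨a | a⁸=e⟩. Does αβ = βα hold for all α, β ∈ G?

G has a single generator, so G is cyclic and hence abelian.

Answer: Yes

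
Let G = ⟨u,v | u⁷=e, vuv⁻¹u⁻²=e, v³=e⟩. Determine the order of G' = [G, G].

G' = [G, G] is generated by all commutators. The generator-pair commutators are: [u, v] = u⁶.
The subgroup they normally generate is {e, u, u², u³, u⁴, u⁵, u⁶}, of order 7.
Check: |G/G'| = 21/7 = 3 is the order of the abelianisation.

Answer: 7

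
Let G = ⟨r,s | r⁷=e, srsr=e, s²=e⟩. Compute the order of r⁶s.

Compute successive powers until reaching e:
  (r⁶s)¹ = r⁶s, (r⁶s)² = e.
The smallest positive k with (r⁶s)ᵏ = e is 2.

Answer: 2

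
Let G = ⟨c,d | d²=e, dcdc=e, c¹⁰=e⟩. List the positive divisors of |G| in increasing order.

|G| = 20 = 2² · 5. By Lagrange's theorem the order of any subgroup divides 20; the divisors of 20 are 1, 2, 4, 5, 10, 20.

Answer: 1, 2, 4, 5, 10, 20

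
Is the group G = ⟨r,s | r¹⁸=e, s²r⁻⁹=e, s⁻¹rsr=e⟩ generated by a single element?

Every cyclic group is abelian. But r·s = rs while s·r = r⁸s⁻¹, so r·s ≠ s·r and G is not abelian. Hence G is not cyclic.

Answer: No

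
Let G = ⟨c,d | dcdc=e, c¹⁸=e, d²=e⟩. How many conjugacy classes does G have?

The conjugacy classes (representative and size) are:
  [e] (size 1), [c] (size 2), [c²] (size 2), [c³] (size 2), [c¹⁴] (size 2), [c⁵] (size 2), [c¹²] (size 2), [c⁷] (size 2), [c¹⁰] (size 2), [c⁹] (size 1), [c¹⁰d] (size 9), [cd] (size 9).
Class equation: 1 + 2 + 2 + 2 + 2 + 2 + 2 + 2 + 2 + 1 + 9 + 9 = 36 = |G|. So G has 12 conjugacy classes.

Answer: 12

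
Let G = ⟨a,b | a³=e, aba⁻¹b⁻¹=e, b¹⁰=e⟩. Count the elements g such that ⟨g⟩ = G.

G is cyclic of order 30. An element generates G iff its order is 30, and a cyclic group of order 30 has exactly φ(30) = 8 such elements.

Answer: 8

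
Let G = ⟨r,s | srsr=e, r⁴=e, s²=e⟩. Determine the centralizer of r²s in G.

⟨r²s⟩ ⊆ C_G(r²s) since powers of r²s commute with r²s; so |C_G(r²s)| ≥ |⟨r²s⟩| = 2.
By orbit–stabilizer, |C_G(r²s)| = |G| / |conj. class of r²s| = 8 / 2 = 4.
The 4 elements commuting with r²s are {e, r², s, r²s}.

Answer: {e, r², s, r²s}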